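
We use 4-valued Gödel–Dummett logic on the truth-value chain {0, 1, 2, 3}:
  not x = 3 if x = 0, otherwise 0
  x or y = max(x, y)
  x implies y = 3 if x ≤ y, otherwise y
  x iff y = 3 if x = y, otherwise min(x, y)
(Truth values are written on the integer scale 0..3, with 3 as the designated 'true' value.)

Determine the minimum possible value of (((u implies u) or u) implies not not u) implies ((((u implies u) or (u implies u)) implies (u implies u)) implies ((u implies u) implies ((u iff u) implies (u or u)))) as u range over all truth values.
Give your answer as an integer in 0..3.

Take u = 1:
u implies u = 1 implies 1 = 3
(u implies u) or u = 3 or 1 = 3
not u = not 1 = 0
not not u = not 0 = 3
((u implies u) or u) implies not not u = 3 implies 3 = 3
u implies u = 1 implies 1 = 3
u implies u = 1 implies 1 = 3
(u implies u) or (u implies u) = 3 or 3 = 3
u implies u = 1 implies 1 = 3
((u implies u) or (u implies u)) implies (u implies u) = 3 implies 3 = 3
u implies u = 1 implies 1 = 3
u iff u = 1 iff 1 = 3
u or u = 1 or 1 = 1
(u iff u) implies (u or u) = 3 implies 1 = 1
(u implies u) implies ((u iff u) implies (u or u)) = 3 implies 1 = 1
(((u implies u) or (u implies u)) implies (u implies u)) implies ((u implies u) implies ((u iff u) implies (u or u))) = 3 implies 1 = 1
(((u implies u) or u) implies not not u) implies ((((u implies u) or (u implies u)) implies (u implies u)) implies ((u implies u) implies ((u iff u) implies (u or u)))) = 3 implies 1 = 1
No assignment yields a value below 1, so this is the minimum.

1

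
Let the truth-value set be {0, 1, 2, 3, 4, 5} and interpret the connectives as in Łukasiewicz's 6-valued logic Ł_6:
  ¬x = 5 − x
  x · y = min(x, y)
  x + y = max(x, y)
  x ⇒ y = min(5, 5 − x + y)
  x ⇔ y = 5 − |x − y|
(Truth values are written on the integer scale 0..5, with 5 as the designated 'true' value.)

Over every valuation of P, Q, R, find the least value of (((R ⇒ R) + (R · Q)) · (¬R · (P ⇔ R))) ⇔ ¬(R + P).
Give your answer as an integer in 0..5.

Take P = 4, Q = 0, R = 2:
R ⇒ R = 2 ⇒ 2 = 5
R · Q = 2 · 0 = 0
(R ⇒ R) + (R · Q) = 5 + 0 = 5
¬R = ¬2 = 3
P ⇔ R = 4 ⇔ 2 = 3
¬R · (P ⇔ R) = 3 · 3 = 3
((R ⇒ R) + (R · Q)) · (¬R · (P ⇔ R)) = 5 · 3 = 3
R + P = 2 + 4 = 4
¬(R + P) = ¬4 = 1
(((R ⇒ R) + (R · Q)) · (¬R · (P ⇔ R))) ⇔ ¬(R + P) = 3 ⇔ 1 = 3
No assignment yields a value below 3, so this is the minimum.

3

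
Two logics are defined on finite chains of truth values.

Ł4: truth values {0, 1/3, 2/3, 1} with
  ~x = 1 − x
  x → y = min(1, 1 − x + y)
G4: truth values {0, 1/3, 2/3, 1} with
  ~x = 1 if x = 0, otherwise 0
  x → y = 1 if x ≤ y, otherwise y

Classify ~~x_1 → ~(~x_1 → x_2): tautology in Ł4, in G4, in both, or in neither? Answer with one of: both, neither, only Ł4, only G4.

neither

In Ł4: at x_1 = 1/3, x_2 = 2/3 the value is 2/3 — not a tautology.
In G4: at x_1 = 1/3, x_2 = 0 the value is 0 — not a tautology.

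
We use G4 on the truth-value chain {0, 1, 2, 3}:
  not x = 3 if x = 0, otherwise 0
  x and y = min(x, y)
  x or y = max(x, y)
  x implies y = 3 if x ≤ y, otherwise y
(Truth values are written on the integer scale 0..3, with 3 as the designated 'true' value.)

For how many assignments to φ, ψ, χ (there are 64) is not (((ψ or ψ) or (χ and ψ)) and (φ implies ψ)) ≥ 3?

value 3: 16 assignments (counts)
value 0: 48 assignments
So 16 of the 64 assignments meet the threshold.

16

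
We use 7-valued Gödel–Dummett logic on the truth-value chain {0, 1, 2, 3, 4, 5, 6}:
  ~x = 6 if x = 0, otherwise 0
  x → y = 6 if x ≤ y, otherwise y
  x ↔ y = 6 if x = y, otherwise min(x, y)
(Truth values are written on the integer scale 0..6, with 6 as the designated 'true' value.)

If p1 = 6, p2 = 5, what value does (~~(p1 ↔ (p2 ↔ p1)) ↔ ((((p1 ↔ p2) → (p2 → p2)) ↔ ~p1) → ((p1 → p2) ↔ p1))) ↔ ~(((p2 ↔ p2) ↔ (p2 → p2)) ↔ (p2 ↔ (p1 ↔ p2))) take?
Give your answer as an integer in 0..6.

p2 ↔ p1 = 5 ↔ 6 = 5
p1 ↔ (p2 ↔ p1) = 6 ↔ 5 = 5
~(p1 ↔ (p2 ↔ p1)) = ~5 = 0
~~(p1 ↔ (p2 ↔ p1)) = ~0 = 6
p1 ↔ p2 = 6 ↔ 5 = 5
p2 → p2 = 5 → 5 = 6
(p1 ↔ p2) → (p2 → p2) = 5 → 6 = 6
~p1 = ~6 = 0
((p1 ↔ p2) → (p2 → p2)) ↔ ~p1 = 6 ↔ 0 = 0
p1 → p2 = 6 → 5 = 5
(p1 → p2) ↔ p1 = 5 ↔ 6 = 5
(((p1 ↔ p2) → (p2 → p2)) ↔ ~p1) → ((p1 → p2) ↔ p1) = 0 → 5 = 6
~~(p1 ↔ (p2 ↔ p1)) ↔ ((((p1 ↔ p2) → (p2 → p2)) ↔ ~p1) → ((p1 → p2) ↔ p1)) = 6 ↔ 6 = 6
p2 ↔ p2 = 5 ↔ 5 = 6
p2 → p2 = 5 → 5 = 6
(p2 ↔ p2) ↔ (p2 → p2) = 6 ↔ 6 = 6
p1 ↔ p2 = 6 ↔ 5 = 5
p2 ↔ (p1 ↔ p2) = 5 ↔ 5 = 6
((p2 ↔ p2) ↔ (p2 → p2)) ↔ (p2 ↔ (p1 ↔ p2)) = 6 ↔ 6 = 6
~(((p2 ↔ p2) ↔ (p2 → p2)) ↔ (p2 ↔ (p1 ↔ p2))) = ~6 = 0
(~~(p1 ↔ (p2 ↔ p1)) ↔ ((((p1 ↔ p2) → (p2 → p2)) ↔ ~p1) → ((p1 → p2) ↔ p1))) ↔ ~(((p2 ↔ p2) ↔ (p2 → p2)) ↔ (p2 ↔ (p1 ↔ p2))) = 6 ↔ 0 = 0

0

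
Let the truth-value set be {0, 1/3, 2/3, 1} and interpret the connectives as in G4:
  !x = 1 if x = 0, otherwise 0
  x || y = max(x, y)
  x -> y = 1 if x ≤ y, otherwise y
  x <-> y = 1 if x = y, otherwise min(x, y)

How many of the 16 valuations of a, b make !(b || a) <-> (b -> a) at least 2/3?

a = 0, b = 0 ↦ 1  ≥
a = 0, b = 1/3 ↦ 1  ≥
a = 0, b = 2/3 ↦ 1  ≥
a = 0, b = 1 ↦ 1  ≥
a = 1/3, b = 0 ↦ 0  <
a = 1/3, b = 1/3 ↦ 0  <
a = 1/3, b = 2/3 ↦ 0  <
a = 1/3, b = 1 ↦ 0  <
a = 2/3, b = 0 ↦ 0  <
a = 2/3, b = 1/3 ↦ 0  <
a = 2/3, b = 2/3 ↦ 0  <
a = 2/3, b = 1 ↦ 0  <
a = 1, b = 0 ↦ 0  <
a = 1, b = 1/3 ↦ 0  <
a = 1, b = 2/3 ↦ 0  <
a = 1, b = 1 ↦ 0  <
So 4 of the 16 assignments meet the threshold.

4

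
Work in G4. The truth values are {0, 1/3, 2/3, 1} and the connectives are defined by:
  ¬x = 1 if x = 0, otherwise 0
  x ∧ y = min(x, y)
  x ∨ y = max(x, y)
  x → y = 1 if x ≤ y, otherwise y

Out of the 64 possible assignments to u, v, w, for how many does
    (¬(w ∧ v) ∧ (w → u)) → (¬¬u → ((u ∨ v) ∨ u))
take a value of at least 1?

55

value 1: 55 assignments (counts)
value 2/3: 6 assignments
value 1/3: 3 assignments
So 55 of the 64 assignments meet the threshold.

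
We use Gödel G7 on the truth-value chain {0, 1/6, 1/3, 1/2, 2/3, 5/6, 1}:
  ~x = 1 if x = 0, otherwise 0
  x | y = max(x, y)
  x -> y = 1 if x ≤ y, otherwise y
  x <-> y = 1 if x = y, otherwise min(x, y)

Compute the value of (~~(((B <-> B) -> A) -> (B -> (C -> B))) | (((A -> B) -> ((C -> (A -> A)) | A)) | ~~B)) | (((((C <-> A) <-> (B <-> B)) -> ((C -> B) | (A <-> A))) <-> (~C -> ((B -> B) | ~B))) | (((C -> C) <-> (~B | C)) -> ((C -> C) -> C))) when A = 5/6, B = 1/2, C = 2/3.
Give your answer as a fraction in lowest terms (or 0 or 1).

B <-> B = 1/2 <-> 1/2 = 1
(B <-> B) -> A = 1 -> 5/6 = 5/6
C -> B = 2/3 -> 1/2 = 1/2
B -> (C -> B) = 1/2 -> 1/2 = 1
((B <-> B) -> A) -> (B -> (C -> B)) = 5/6 -> 1 = 1
~(((B <-> B) -> A) -> (B -> (C -> B))) = ~1 = 0
~~(((B <-> B) -> A) -> (B -> (C -> B))) = ~0 = 1
A -> B = 5/6 -> 1/2 = 1/2
A -> A = 5/6 -> 5/6 = 1
C -> (A -> A) = 2/3 -> 1 = 1
(C -> (A -> A)) | A = 1 | 5/6 = 1
(A -> B) -> ((C -> (A -> A)) | A) = 1/2 -> 1 = 1
~B = ~1/2 = 0
~~B = ~0 = 1
((A -> B) -> ((C -> (A -> A)) | A)) | ~~B = 1 | 1 = 1
~~(((B <-> B) -> A) -> (B -> (C -> B))) | (((A -> B) -> ((C -> (A -> A)) | A)) | ~~B) = 1 | 1 = 1
C <-> A = 2/3 <-> 5/6 = 2/3
B <-> B = 1/2 <-> 1/2 = 1
(C <-> A) <-> (B <-> B) = 2/3 <-> 1 = 2/3
C -> B = 2/3 -> 1/2 = 1/2
A <-> A = 5/6 <-> 5/6 = 1
(C -> B) | (A <-> A) = 1/2 | 1 = 1
((C <-> A) <-> (B <-> B)) -> ((C -> B) | (A <-> A)) = 2/3 -> 1 = 1
~C = ~2/3 = 0
B -> B = 1/2 -> 1/2 = 1
~B = ~1/2 = 0
(B -> B) | ~B = 1 | 0 = 1
~C -> ((B -> B) | ~B) = 0 -> 1 = 1
(((C <-> A) <-> (B <-> B)) -> ((C -> B) | (A <-> A))) <-> (~C -> ((B -> B) | ~B)) = 1 <-> 1 = 1
C -> C = 2/3 -> 2/3 = 1
~B = ~1/2 = 0
~B | C = 0 | 2/3 = 2/3
(C -> C) <-> (~B | C) = 1 <-> 2/3 = 2/3
C -> C = 2/3 -> 2/3 = 1
(C -> C) -> C = 1 -> 2/3 = 2/3
((C -> C) <-> (~B | C)) -> ((C -> C) -> C) = 2/3 -> 2/3 = 1
((((C <-> A) <-> (B <-> B)) -> ((C -> B) | (A <-> A))) <-> (~C -> ((B -> B) | ~B))) | (((C -> C) <-> (~B | C)) -> ((C -> C) -> C)) = 1 | 1 = 1
(~~(((B <-> B) -> A) -> (B -> (C -> B))) | (((A -> B) -> ((C -> (A -> A)) | A)) | ~~B)) | (((((C <-> A) <-> (B <-> B)) -> ((C -> B) | (A <-> A))) <-> (~C -> ((B -> B) | ~B))) | (((C -> C) <-> (~B | C)) -> ((C -> C) -> C))) = 1 | 1 = 1

1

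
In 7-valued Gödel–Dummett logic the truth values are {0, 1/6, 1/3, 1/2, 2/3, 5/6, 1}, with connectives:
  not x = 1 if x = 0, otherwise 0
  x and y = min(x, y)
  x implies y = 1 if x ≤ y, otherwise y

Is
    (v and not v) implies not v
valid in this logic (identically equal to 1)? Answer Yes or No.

v = 0 ↦ 1
v = 1/6 ↦ 1
v = 1/3 ↦ 1
v = 1/2 ↦ 1
v = 2/3 ↦ 1
v = 5/6 ↦ 1
v = 1 ↦ 1
Every assignment gives a value ≥ 1.

Yes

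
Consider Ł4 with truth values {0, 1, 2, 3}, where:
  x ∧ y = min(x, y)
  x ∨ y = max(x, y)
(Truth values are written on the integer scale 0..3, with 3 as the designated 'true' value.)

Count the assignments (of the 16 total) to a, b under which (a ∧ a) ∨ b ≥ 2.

12

a = 0, b = 0 ↦ 0  <
a = 0, b = 1 ↦ 1  <
a = 0, b = 2 ↦ 2  ≥
a = 0, b = 3 ↦ 3  ≥
a = 1, b = 0 ↦ 1  <
a = 1, b = 1 ↦ 1  <
a = 1, b = 2 ↦ 2  ≥
a = 1, b = 3 ↦ 3  ≥
a = 2, b = 0 ↦ 2  ≥
a = 2, b = 1 ↦ 2  ≥
a = 2, b = 2 ↦ 2  ≥
a = 2, b = 3 ↦ 3  ≥
a = 3, b = 0 ↦ 3  ≥
a = 3, b = 1 ↦ 3  ≥
a = 3, b = 2 ↦ 3  ≥
a = 3, b = 3 ↦ 3  ≥
So 12 of the 16 assignments meet the threshold.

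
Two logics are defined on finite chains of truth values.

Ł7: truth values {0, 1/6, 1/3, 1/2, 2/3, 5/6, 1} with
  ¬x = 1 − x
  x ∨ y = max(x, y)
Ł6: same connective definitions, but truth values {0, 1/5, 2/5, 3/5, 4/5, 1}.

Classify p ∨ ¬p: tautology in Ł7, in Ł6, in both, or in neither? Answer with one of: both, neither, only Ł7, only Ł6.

neither

In Ł7: at p = 1/6 the value is 5/6 — not a tautology.
In Ł6: at p = 1/5 the value is 4/5 — not a tautology.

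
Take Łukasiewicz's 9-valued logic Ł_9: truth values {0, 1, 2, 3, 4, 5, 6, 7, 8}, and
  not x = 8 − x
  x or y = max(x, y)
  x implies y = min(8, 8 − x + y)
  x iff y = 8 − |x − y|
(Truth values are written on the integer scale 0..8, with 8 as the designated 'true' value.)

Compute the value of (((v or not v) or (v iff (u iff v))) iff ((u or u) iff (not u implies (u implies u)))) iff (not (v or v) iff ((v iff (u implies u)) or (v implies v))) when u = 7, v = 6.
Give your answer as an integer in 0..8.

2

not v = not 6 = 2
v or not v = 6 or 2 = 6
u iff v = 7 iff 6 = 7
v iff (u iff v) = 6 iff 7 = 7
(v or not v) or (v iff (u iff v)) = 6 or 7 = 7
u or u = 7 or 7 = 7
not u = not 7 = 1
u implies u = 7 implies 7 = 8
not u implies (u implies u) = 1 implies 8 = 8
(u or u) iff (not u implies (u implies u)) = 7 iff 8 = 7
((v or not v) or (v iff (u iff v))) iff ((u or u) iff (not u implies (u implies u))) = 7 iff 7 = 8
v or v = 6 or 6 = 6
not (v or v) = not 6 = 2
u implies u = 7 implies 7 = 8
v iff (u implies u) = 6 iff 8 = 6
v implies v = 6 implies 6 = 8
(v iff (u implies u)) or (v implies v) = 6 or 8 = 8
not (v or v) iff ((v iff (u implies u)) or (v implies v)) = 2 iff 8 = 2
(((v or not v) or (v iff (u iff v))) iff ((u or u) iff (not u implies (u implies u)))) iff (not (v or v) iff ((v iff (u implies u)) or (v implies v))) = 8 iff 2 = 2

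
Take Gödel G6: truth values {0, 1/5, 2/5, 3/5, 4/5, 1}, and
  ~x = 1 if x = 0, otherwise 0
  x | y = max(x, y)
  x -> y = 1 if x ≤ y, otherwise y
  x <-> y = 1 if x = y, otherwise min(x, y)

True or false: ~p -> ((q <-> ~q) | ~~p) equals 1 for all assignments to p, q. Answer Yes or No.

Counterexample: take p = 0, q = 0.
~p = ~0 = 1
~q = ~0 = 1
q <-> ~q = 0 <-> 1 = 0
~p = ~0 = 1
~~p = ~1 = 0
(q <-> ~q) | ~~p = 0 | 0 = 0
~p -> ((q <-> ~q) | ~~p) = 1 -> 0 = 0
This gives 0 ≠ 1.

No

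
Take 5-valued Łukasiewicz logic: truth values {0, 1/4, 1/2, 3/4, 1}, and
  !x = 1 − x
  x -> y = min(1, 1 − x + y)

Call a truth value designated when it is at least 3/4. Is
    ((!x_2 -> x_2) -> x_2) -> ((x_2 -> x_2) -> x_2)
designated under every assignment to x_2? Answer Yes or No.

Counterexample: take x_2 = 0.
!x_2 = !0 = 1
!x_2 -> x_2 = 1 -> 0 = 0
(!x_2 -> x_2) -> x_2 = 0 -> 0 = 1
x_2 -> x_2 = 0 -> 0 = 1
(x_2 -> x_2) -> x_2 = 1 -> 0 = 0
((!x_2 -> x_2) -> x_2) -> ((x_2 -> x_2) -> x_2) = 1 -> 0 = 0
This gives 0, which is below 3/4.

No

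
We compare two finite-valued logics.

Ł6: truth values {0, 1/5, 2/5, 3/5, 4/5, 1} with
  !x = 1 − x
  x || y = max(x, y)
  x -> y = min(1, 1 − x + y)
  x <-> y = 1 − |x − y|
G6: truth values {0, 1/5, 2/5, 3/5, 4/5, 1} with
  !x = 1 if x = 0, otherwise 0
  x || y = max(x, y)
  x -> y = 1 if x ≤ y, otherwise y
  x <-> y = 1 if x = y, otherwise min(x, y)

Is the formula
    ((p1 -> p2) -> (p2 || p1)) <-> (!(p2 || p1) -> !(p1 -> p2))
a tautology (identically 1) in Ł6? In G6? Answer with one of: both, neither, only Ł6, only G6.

only Ł6

In Ł6: every assignment gives 1 — tautology.
In G6: at p1 = 0, p2 = 1/5 the value is 1/5 — not a tautology.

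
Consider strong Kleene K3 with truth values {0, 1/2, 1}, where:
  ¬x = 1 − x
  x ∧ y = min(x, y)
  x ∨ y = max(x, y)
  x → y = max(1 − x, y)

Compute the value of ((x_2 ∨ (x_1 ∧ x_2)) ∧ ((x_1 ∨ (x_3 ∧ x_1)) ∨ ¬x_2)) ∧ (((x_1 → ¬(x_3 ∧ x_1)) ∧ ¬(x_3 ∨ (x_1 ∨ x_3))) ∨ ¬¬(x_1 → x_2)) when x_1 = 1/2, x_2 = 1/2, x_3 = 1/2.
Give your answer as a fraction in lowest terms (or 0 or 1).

1/2

x_1 ∧ x_2 = 1/2 ∧ 1/2 = 1/2
x_2 ∨ (x_1 ∧ x_2) = 1/2 ∨ 1/2 = 1/2
x_3 ∧ x_1 = 1/2 ∧ 1/2 = 1/2
x_1 ∨ (x_3 ∧ x_1) = 1/2 ∨ 1/2 = 1/2
¬x_2 = ¬1/2 = 1/2
(x_1 ∨ (x_3 ∧ x_1)) ∨ ¬x_2 = 1/2 ∨ 1/2 = 1/2
(x_2 ∨ (x_1 ∧ x_2)) ∧ ((x_1 ∨ (x_3 ∧ x_1)) ∨ ¬x_2) = 1/2 ∧ 1/2 = 1/2
x_3 ∧ x_1 = 1/2 ∧ 1/2 = 1/2
¬(x_3 ∧ x_1) = ¬1/2 = 1/2
x_1 → ¬(x_3 ∧ x_1) = 1/2 → 1/2 = 1/2
x_1 ∨ x_3 = 1/2 ∨ 1/2 = 1/2
x_3 ∨ (x_1 ∨ x_3) = 1/2 ∨ 1/2 = 1/2
¬(x_3 ∨ (x_1 ∨ x_3)) = ¬1/2 = 1/2
(x_1 → ¬(x_3 ∧ x_1)) ∧ ¬(x_3 ∨ (x_1 ∨ x_3)) = 1/2 ∧ 1/2 = 1/2
x_1 → x_2 = 1/2 → 1/2 = 1/2
¬(x_1 → x_2) = ¬1/2 = 1/2
¬¬(x_1 → x_2) = ¬1/2 = 1/2
((x_1 → ¬(x_3 ∧ x_1)) ∧ ¬(x_3 ∨ (x_1 ∨ x_3))) ∨ ¬¬(x_1 → x_2) = 1/2 ∨ 1/2 = 1/2
((x_2 ∨ (x_1 ∧ x_2)) ∧ ((x_1 ∨ (x_3 ∧ x_1)) ∨ ¬x_2)) ∧ (((x_1 → ¬(x_3 ∧ x_1)) ∧ ¬(x_3 ∨ (x_1 ∨ x_3))) ∨ ¬¬(x_1 → x_2)) = 1/2 ∧ 1/2 = 1/2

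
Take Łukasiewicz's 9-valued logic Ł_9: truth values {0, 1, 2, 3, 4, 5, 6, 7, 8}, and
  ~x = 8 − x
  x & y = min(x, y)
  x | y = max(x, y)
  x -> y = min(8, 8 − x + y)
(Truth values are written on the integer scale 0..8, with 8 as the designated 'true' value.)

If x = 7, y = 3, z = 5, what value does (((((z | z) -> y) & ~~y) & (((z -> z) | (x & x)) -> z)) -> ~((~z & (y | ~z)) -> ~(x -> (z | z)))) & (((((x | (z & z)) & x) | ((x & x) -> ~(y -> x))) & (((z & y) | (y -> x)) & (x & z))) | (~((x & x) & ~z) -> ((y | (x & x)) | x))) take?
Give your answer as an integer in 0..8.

z | z = 5 | 5 = 5
(z | z) -> y = 5 -> 3 = 6
~y = ~3 = 5
~~y = ~5 = 3
((z | z) -> y) & ~~y = 6 & 3 = 3
z -> z = 5 -> 5 = 8
x & x = 7 & 7 = 7
(z -> z) | (x & x) = 8 | 7 = 8
((z -> z) | (x & x)) -> z = 8 -> 5 = 5
(((z | z) -> y) & ~~y) & (((z -> z) | (x & x)) -> z) = 3 & 5 = 3
~z = ~5 = 3
~z = ~5 = 3
y | ~z = 3 | 3 = 3
~z & (y | ~z) = 3 & 3 = 3
z | z = 5 | 5 = 5
x -> (z | z) = 7 -> 5 = 6
~(x -> (z | z)) = ~6 = 2
(~z & (y | ~z)) -> ~(x -> (z | z)) = 3 -> 2 = 7
~((~z & (y | ~z)) -> ~(x -> (z | z))) = ~7 = 1
((((z | z) -> y) & ~~y) & (((z -> z) | (x & x)) -> z)) -> ~((~z & (y | ~z)) -> ~(x -> (z | z))) = 3 -> 1 = 6
z & z = 5 & 5 = 5
x | (z & z) = 7 | 5 = 7
(x | (z & z)) & x = 7 & 7 = 7
x & x = 7 & 7 = 7
y -> x = 3 -> 7 = 8
~(y -> x) = ~8 = 0
(x & x) -> ~(y -> x) = 7 -> 0 = 1
((x | (z & z)) & x) | ((x & x) -> ~(y -> x)) = 7 | 1 = 7
z & y = 5 & 3 = 3
y -> x = 3 -> 7 = 8
(z & y) | (y -> x) = 3 | 8 = 8
x & z = 7 & 5 = 5
((z & y) | (y -> x)) & (x & z) = 8 & 5 = 5
(((x | (z & z)) & x) | ((x & x) -> ~(y -> x))) & (((z & y) | (y -> x)) & (x & z)) = 7 & 5 = 5
x & x = 7 & 7 = 7
~z = ~5 = 3
(x & x) & ~z = 7 & 3 = 3
~((x & x) & ~z) = ~3 = 5
x & x = 7 & 7 = 7
y | (x & x) = 3 | 7 = 7
(y | (x & x)) | x = 7 | 7 = 7
~((x & x) & ~z) -> ((y | (x & x)) | x) = 5 -> 7 = 8
((((x | (z & z)) & x) | ((x & x) -> ~(y -> x))) & (((z & y) | (y -> x)) & (x & z))) | (~((x & x) & ~z) -> ((y | (x & x)) | x)) = 5 | 8 = 8
(((((z | z) -> y) & ~~y) & (((z -> z) | (x & x)) -> z)) -> ~((~z & (y | ~z)) -> ~(x -> (z | z)))) & (((((x | (z & z)) & x) | ((x & x) -> ~(y -> x))) & (((z & y) | (y -> x)) & (x & z))) | (~((x & x) & ~z) -> ((y | (x & x)) | x))) = 6 & 8 = 6

6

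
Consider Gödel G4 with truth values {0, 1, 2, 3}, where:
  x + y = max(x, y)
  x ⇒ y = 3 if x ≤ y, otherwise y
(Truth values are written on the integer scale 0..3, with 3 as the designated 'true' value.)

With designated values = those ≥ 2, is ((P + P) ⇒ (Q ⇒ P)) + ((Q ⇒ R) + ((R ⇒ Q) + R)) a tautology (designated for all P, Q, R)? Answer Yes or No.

At P = 0, Q = 3, R = 1, for instance:
P + P = 0 + 0 = 0
Q ⇒ P = 3 ⇒ 0 = 0
(P + P) ⇒ (Q ⇒ P) = 0 ⇒ 0 = 3
Q ⇒ R = 3 ⇒ 1 = 1
R ⇒ Q = 1 ⇒ 3 = 3
(R ⇒ Q) + R = 3 + 1 = 3
(Q ⇒ R) + ((R ⇒ Q) + R) = 1 + 3 = 3
((P + P) ⇒ (Q ⇒ P)) + ((Q ⇒ R) + ((R ⇒ Q) + R)) = 3 + 3 = 3
and checking the remaining 63 assignments likewise gives ≥ 2 in every case.

Yes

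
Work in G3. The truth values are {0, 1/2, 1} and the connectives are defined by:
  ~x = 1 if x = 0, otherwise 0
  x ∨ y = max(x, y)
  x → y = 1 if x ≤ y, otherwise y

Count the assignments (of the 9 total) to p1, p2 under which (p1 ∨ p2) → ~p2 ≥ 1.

p1 = 0, p2 = 0 ↦ 1  ≥
p1 = 0, p2 = 1/2 ↦ 0  <
p1 = 0, p2 = 1 ↦ 0  <
p1 = 1/2, p2 = 0 ↦ 1  ≥
p1 = 1/2, p2 = 1/2 ↦ 0  <
p1 = 1/2, p2 = 1 ↦ 0  <
p1 = 1, p2 = 0 ↦ 1  ≥
p1 = 1, p2 = 1/2 ↦ 0  <
p1 = 1, p2 = 1 ↦ 0  <
So 3 of the 9 assignments meet the threshold.

3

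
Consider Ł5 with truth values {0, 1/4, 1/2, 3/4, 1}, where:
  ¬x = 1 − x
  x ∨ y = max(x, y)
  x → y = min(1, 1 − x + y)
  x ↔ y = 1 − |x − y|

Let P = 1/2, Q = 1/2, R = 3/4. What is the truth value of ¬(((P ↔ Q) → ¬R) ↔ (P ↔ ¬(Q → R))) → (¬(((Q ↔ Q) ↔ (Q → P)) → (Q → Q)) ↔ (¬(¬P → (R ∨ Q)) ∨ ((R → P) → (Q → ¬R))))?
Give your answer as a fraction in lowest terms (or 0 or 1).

P ↔ Q = 1/2 ↔ 1/2 = 1
¬R = ¬3/4 = 1/4
(P ↔ Q) → ¬R = 1 → 1/4 = 1/4
Q → R = 1/2 → 3/4 = 1
¬(Q → R) = ¬1 = 0
P ↔ ¬(Q → R) = 1/2 ↔ 0 = 1/2
((P ↔ Q) → ¬R) ↔ (P ↔ ¬(Q → R)) = 1/4 ↔ 1/2 = 3/4
¬(((P ↔ Q) → ¬R) ↔ (P ↔ ¬(Q → R))) = ¬3/4 = 1/4
Q ↔ Q = 1/2 ↔ 1/2 = 1
Q → P = 1/2 → 1/2 = 1
(Q ↔ Q) ↔ (Q → P) = 1 ↔ 1 = 1
Q → Q = 1/2 → 1/2 = 1
((Q ↔ Q) ↔ (Q → P)) → (Q → Q) = 1 → 1 = 1
¬(((Q ↔ Q) ↔ (Q → P)) → (Q → Q)) = ¬1 = 0
¬P = ¬1/2 = 1/2
R ∨ Q = 3/4 ∨ 1/2 = 3/4
¬P → (R ∨ Q) = 1/2 → 3/4 = 1
¬(¬P → (R ∨ Q)) = ¬1 = 0
R → P = 3/4 → 1/2 = 3/4
¬R = ¬3/4 = 1/4
Q → ¬R = 1/2 → 1/4 = 3/4
(R → P) → (Q → ¬R) = 3/4 → 3/4 = 1
¬(¬P → (R ∨ Q)) ∨ ((R → P) → (Q → ¬R)) = 0 ∨ 1 = 1
¬(((Q ↔ Q) ↔ (Q → P)) → (Q → Q)) ↔ (¬(¬P → (R ∨ Q)) ∨ ((R → P) → (Q → ¬R))) = 0 ↔ 1 = 0
¬(((P ↔ Q) → ¬R) ↔ (P ↔ ¬(Q → R))) → (¬(((Q ↔ Q) ↔ (Q → P)) → (Q → Q)) ↔ (¬(¬P → (R ∨ Q)) ∨ ((R → P) → (Q → ¬R)))) = 1/4 → 0 = 3/4

3/4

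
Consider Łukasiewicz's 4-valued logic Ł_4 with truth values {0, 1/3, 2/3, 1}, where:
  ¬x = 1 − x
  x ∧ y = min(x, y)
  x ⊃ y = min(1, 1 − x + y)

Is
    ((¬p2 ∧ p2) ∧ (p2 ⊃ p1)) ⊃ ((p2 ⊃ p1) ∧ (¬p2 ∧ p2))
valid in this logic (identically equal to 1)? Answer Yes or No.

Yes

p1 = 0, p2 = 0 ↦ 1
p1 = 0, p2 = 1/3 ↦ 1
p1 = 0, p2 = 2/3 ↦ 1
p1 = 0, p2 = 1 ↦ 1
p1 = 1/3, p2 = 0 ↦ 1
p1 = 1/3, p2 = 1/3 ↦ 1
p1 = 1/3, p2 = 2/3 ↦ 1
p1 = 1/3, p2 = 1 ↦ 1
p1 = 2/3, p2 = 0 ↦ 1
p1 = 2/3, p2 = 1/3 ↦ 1
p1 = 2/3, p2 = 2/3 ↦ 1
p1 = 2/3, p2 = 1 ↦ 1
p1 = 1, p2 = 0 ↦ 1
p1 = 1, p2 = 1/3 ↦ 1
p1 = 1, p2 = 2/3 ↦ 1
p1 = 1, p2 = 1 ↦ 1
Every assignment gives a value ≥ 1.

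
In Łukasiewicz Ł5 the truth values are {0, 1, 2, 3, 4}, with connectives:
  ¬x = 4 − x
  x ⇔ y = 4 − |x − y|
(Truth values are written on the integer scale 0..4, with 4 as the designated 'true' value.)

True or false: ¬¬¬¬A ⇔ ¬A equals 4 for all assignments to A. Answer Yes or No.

Counterexample: take A = 0.
¬A = ¬0 = 4
¬¬A = ¬4 = 0
¬¬¬A = ¬0 = 4
¬¬¬¬A = ¬4 = 0
¬A = ¬0 = 4
¬¬¬¬A ⇔ ¬A = 0 ⇔ 4 = 0
This gives 0 ≠ 4.

No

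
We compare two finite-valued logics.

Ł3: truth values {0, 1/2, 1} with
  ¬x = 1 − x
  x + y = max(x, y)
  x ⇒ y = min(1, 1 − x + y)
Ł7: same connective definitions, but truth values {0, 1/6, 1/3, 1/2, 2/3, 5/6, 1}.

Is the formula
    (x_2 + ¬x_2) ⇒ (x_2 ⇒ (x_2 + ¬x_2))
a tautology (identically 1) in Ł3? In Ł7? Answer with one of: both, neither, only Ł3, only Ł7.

In Ł3: every assignment gives 1 — tautology.
In Ł7: every assignment gives 1 — tautology.

both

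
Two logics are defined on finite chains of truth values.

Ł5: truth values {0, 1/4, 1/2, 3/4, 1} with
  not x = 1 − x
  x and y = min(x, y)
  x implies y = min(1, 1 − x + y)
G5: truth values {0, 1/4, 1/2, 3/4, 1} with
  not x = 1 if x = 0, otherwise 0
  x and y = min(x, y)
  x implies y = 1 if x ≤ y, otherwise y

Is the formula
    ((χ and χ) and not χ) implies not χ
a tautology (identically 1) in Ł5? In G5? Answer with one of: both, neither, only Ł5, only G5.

both

In Ł5: every assignment gives 1 — tautology.
In G5: every assignment gives 1 — tautology.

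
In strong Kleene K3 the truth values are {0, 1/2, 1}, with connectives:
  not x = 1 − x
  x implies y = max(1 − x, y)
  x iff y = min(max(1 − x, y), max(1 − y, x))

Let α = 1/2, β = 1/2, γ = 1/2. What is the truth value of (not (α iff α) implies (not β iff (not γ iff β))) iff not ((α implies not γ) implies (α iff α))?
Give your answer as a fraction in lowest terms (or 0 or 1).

1/2

α iff α = 1/2 iff 1/2 = 1/2
not (α iff α) = not 1/2 = 1/2
not β = not 1/2 = 1/2
not γ = not 1/2 = 1/2
not γ iff β = 1/2 iff 1/2 = 1/2
not β iff (not γ iff β) = 1/2 iff 1/2 = 1/2
not (α iff α) implies (not β iff (not γ iff β)) = 1/2 implies 1/2 = 1/2
not γ = not 1/2 = 1/2
α implies not γ = 1/2 implies 1/2 = 1/2
α iff α = 1/2 iff 1/2 = 1/2
(α implies not γ) implies (α iff α) = 1/2 implies 1/2 = 1/2
not ((α implies not γ) implies (α iff α)) = not 1/2 = 1/2
(not (α iff α) implies (not β iff (not γ iff β))) iff not ((α implies not γ) implies (α iff α)) = 1/2 iff 1/2 = 1/2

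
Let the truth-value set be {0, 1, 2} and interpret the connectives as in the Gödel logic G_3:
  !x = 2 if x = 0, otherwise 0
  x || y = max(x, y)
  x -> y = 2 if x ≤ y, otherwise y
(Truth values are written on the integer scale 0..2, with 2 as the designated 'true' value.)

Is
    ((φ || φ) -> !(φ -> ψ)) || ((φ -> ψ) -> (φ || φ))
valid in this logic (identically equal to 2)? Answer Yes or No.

No

Counterexample: take φ = 1, ψ = 1.
φ || φ = 1 || 1 = 1
φ -> ψ = 1 -> 1 = 2
!(φ -> ψ) = !2 = 0
(φ || φ) -> !(φ -> ψ) = 1 -> 0 = 0
φ -> ψ = 1 -> 1 = 2
φ || φ = 1 || 1 = 1
(φ -> ψ) -> (φ || φ) = 2 -> 1 = 1
((φ || φ) -> !(φ -> ψ)) || ((φ -> ψ) -> (φ || φ)) = 0 || 1 = 1
This gives 1 ≠ 2.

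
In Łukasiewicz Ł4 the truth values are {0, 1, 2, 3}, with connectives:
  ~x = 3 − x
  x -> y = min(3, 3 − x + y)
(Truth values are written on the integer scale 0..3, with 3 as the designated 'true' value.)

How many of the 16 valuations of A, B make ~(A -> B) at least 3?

1

A = 0, B = 0 ↦ 0  <
A = 0, B = 1 ↦ 0  <
A = 0, B = 2 ↦ 0  <
A = 0, B = 3 ↦ 0  <
A = 1, B = 0 ↦ 1  <
A = 1, B = 1 ↦ 0  <
A = 1, B = 2 ↦ 0  <
A = 1, B = 3 ↦ 0  <
A = 2, B = 0 ↦ 2  <
A = 2, B = 1 ↦ 1  <
A = 2, B = 2 ↦ 0  <
A = 2, B = 3 ↦ 0  <
A = 3, B = 0 ↦ 3  ≥
A = 3, B = 1 ↦ 2  <
A = 3, B = 2 ↦ 1  <
A = 3, B = 3 ↦ 0  <
So 1 of the 16 assignments meets the threshold.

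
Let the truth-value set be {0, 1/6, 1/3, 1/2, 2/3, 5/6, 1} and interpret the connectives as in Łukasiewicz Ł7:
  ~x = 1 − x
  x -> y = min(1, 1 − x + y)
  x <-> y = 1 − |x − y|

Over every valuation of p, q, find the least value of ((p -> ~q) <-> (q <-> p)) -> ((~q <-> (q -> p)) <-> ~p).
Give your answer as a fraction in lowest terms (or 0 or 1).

1/2

Take p = 1, q = 1/2:
~q = ~1/2 = 1/2
p -> ~q = 1 -> 1/2 = 1/2
q <-> p = 1/2 <-> 1 = 1/2
(p -> ~q) <-> (q <-> p) = 1/2 <-> 1/2 = 1
~q = ~1/2 = 1/2
q -> p = 1/2 -> 1 = 1
~q <-> (q -> p) = 1/2 <-> 1 = 1/2
~p = ~1 = 0
(~q <-> (q -> p)) <-> ~p = 1/2 <-> 0 = 1/2
((p -> ~q) <-> (q <-> p)) -> ((~q <-> (q -> p)) <-> ~p) = 1 -> 1/2 = 1/2
No assignment yields a value below 1/2, so this is the minimum.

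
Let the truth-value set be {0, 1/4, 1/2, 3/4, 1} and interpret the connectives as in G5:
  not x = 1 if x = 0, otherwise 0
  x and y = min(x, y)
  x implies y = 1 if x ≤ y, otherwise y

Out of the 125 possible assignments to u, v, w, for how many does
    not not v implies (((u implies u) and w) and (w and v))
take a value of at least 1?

value 1: 30 assignments (counts)
value 3/4: 15 assignments
value 1/2: 25 assignments
value 1/4: 35 assignments
value 0: 20 assignments
So 30 of the 125 assignments meet the threshold.

30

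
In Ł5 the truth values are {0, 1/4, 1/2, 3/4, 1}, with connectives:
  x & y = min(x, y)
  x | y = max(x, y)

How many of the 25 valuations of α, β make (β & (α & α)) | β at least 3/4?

value 1: 5 assignments (counts)
value 3/4: 5 assignments (counts)
value 1/2: 5 assignments
value 1/4: 5 assignments
value 0: 5 assignments
So 10 of the 25 assignments meet the threshold.

10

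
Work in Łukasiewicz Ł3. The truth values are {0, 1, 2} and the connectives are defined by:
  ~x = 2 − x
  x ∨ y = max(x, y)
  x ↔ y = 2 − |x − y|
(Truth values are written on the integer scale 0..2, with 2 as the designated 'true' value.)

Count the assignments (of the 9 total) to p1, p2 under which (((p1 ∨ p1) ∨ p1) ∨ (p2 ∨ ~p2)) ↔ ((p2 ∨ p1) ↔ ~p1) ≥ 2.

3

p1 = 0, p2 = 0 ↦ 0  <
p1 = 0, p2 = 1 ↦ 2  ≥
p1 = 0, p2 = 2 ↦ 2  ≥
p1 = 1, p2 = 0 ↦ 2  ≥
p1 = 1, p2 = 1 ↦ 1  <
p1 = 1, p2 = 2 ↦ 1  <
p1 = 2, p2 = 0 ↦ 0  <
p1 = 2, p2 = 1 ↦ 0  <
p1 = 2, p2 = 2 ↦ 0  <
So 3 of the 9 assignments meet the threshold.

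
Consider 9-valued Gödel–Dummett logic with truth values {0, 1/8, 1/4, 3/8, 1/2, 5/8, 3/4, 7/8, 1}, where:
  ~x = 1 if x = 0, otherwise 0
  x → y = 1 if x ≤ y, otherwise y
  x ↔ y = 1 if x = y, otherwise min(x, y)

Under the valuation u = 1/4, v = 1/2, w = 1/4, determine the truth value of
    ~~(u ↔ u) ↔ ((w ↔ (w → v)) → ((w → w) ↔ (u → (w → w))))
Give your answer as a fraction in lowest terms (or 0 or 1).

u ↔ u = 1/4 ↔ 1/4 = 1
~(u ↔ u) = ~1 = 0
~~(u ↔ u) = ~0 = 1
w → v = 1/4 → 1/2 = 1
w ↔ (w → v) = 1/4 ↔ 1 = 1/4
w → w = 1/4 → 1/4 = 1
w → w = 1/4 → 1/4 = 1
u → (w → w) = 1/4 → 1 = 1
(w → w) ↔ (u → (w → w)) = 1 ↔ 1 = 1
(w ↔ (w → v)) → ((w → w) ↔ (u → (w → w))) = 1/4 → 1 = 1
~~(u ↔ u) ↔ ((w ↔ (w → v)) → ((w → w) ↔ (u → (w → w)))) = 1 ↔ 1 = 1

1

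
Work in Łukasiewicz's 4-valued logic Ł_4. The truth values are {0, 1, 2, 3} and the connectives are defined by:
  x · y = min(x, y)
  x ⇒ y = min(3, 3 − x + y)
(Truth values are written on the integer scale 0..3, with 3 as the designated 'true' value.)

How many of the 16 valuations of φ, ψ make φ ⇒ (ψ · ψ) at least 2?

13

φ = 0, ψ = 0 ↦ 3  ≥
φ = 0, ψ = 1 ↦ 3  ≥
φ = 0, ψ = 2 ↦ 3  ≥
φ = 0, ψ = 3 ↦ 3  ≥
φ = 1, ψ = 0 ↦ 2  ≥
φ = 1, ψ = 1 ↦ 3  ≥
φ = 1, ψ = 2 ↦ 3  ≥
φ = 1, ψ = 3 ↦ 3  ≥
φ = 2, ψ = 0 ↦ 1  <
φ = 2, ψ = 1 ↦ 2  ≥
φ = 2, ψ = 2 ↦ 3  ≥
φ = 2, ψ = 3 ↦ 3  ≥
φ = 3, ψ = 0 ↦ 0  <
φ = 3, ψ = 1 ↦ 1  <
φ = 3, ψ = 2 ↦ 2  ≥
φ = 3, ψ = 3 ↦ 3  ≥
So 13 of the 16 assignments meet the threshold.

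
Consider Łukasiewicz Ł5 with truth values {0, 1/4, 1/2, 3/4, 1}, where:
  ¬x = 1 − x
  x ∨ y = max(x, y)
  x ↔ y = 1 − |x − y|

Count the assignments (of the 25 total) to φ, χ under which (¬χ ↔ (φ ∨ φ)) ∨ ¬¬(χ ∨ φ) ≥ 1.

12

value 1: 12 assignments (counts)
value 3/4: 7 assignments
value 1/2: 3 assignments
value 1/4: 2 assignments
value 0: 1 assignment
So 12 of the 25 assignments meet the threshold.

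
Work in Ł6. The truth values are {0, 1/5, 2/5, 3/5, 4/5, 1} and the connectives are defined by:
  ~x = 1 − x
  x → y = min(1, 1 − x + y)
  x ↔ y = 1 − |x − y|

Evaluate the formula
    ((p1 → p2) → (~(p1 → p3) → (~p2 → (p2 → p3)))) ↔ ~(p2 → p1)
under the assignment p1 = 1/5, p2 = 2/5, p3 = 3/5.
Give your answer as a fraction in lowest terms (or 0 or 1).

p1 → p2 = 1/5 → 2/5 = 1
p1 → p3 = 1/5 → 3/5 = 1
~(p1 → p3) = ~1 = 0
~p2 = ~2/5 = 3/5
p2 → p3 = 2/5 → 3/5 = 1
~p2 → (p2 → p3) = 3/5 → 1 = 1
~(p1 → p3) → (~p2 → (p2 → p3)) = 0 → 1 = 1
(p1 → p2) → (~(p1 → p3) → (~p2 → (p2 → p3))) = 1 → 1 = 1
p2 → p1 = 2/5 → 1/5 = 4/5
~(p2 → p1) = ~4/5 = 1/5
((p1 → p2) → (~(p1 → p3) → (~p2 → (p2 → p3)))) ↔ ~(p2 → p1) = 1 ↔ 1/5 = 1/5

1/5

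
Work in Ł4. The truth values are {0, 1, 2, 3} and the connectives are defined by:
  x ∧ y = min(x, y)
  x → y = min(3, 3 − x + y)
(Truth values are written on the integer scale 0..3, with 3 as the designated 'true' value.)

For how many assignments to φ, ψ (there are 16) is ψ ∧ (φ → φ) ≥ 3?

φ = 0, ψ = 0 ↦ 0  <
φ = 0, ψ = 1 ↦ 1  <
φ = 0, ψ = 2 ↦ 2  <
φ = 0, ψ = 3 ↦ 3  ≥
φ = 1, ψ = 0 ↦ 0  <
φ = 1, ψ = 1 ↦ 1  <
φ = 1, ψ = 2 ↦ 2  <
φ = 1, ψ = 3 ↦ 3  ≥
φ = 2, ψ = 0 ↦ 0  <
φ = 2, ψ = 1 ↦ 1  <
φ = 2, ψ = 2 ↦ 2  <
φ = 2, ψ = 3 ↦ 3  ≥
φ = 3, ψ = 0 ↦ 0  <
φ = 3, ψ = 1 ↦ 1  <
φ = 3, ψ = 2 ↦ 2  <
φ = 3, ψ = 3 ↦ 3  ≥
So 4 of the 16 assignments meet the threshold.

4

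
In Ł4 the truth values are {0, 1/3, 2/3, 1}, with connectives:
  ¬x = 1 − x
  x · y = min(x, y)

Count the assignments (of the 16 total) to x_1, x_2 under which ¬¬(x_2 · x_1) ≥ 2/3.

4

x_1 = 0, x_2 = 0 ↦ 0  <
x_1 = 0, x_2 = 1/3 ↦ 0  <
x_1 = 0, x_2 = 2/3 ↦ 0  <
x_1 = 0, x_2 = 1 ↦ 0  <
x_1 = 1/3, x_2 = 0 ↦ 0  <
x_1 = 1/3, x_2 = 1/3 ↦ 1/3  <
x_1 = 1/3, x_2 = 2/3 ↦ 1/3  <
x_1 = 1/3, x_2 = 1 ↦ 1/3  <
x_1 = 2/3, x_2 = 0 ↦ 0  <
x_1 = 2/3, x_2 = 1/3 ↦ 1/3  <
x_1 = 2/3, x_2 = 2/3 ↦ 2/3  ≥
x_1 = 2/3, x_2 = 1 ↦ 2/3  ≥
x_1 = 1, x_2 = 0 ↦ 0  <
x_1 = 1, x_2 = 1/3 ↦ 1/3  <
x_1 = 1, x_2 = 2/3 ↦ 2/3  ≥
x_1 = 1, x_2 = 1 ↦ 1  ≥
So 4 of the 16 assignments meet the threshold.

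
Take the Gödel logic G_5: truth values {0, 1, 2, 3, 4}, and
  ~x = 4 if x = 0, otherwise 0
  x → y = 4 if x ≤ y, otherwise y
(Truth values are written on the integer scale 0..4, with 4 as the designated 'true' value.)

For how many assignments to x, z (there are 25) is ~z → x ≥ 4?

value 4: 21 assignments (counts)
value 3: 1 assignment
value 2: 1 assignment
value 1: 1 assignment
value 0: 1 assignment
So 21 of the 25 assignments meet the threshold.

21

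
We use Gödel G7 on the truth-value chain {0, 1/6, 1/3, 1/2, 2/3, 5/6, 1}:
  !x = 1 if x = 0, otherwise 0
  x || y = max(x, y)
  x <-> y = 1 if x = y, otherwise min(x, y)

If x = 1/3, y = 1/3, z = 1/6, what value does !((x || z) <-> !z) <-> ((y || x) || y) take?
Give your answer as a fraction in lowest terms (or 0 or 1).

1/3

x || z = 1/3 || 1/6 = 1/3
!z = !1/6 = 0
(x || z) <-> !z = 1/3 <-> 0 = 0
!((x || z) <-> !z) = !0 = 1
y || x = 1/3 || 1/3 = 1/3
(y || x) || y = 1/3 || 1/3 = 1/3
!((x || z) <-> !z) <-> ((y || x) || y) = 1 <-> 1/3 = 1/3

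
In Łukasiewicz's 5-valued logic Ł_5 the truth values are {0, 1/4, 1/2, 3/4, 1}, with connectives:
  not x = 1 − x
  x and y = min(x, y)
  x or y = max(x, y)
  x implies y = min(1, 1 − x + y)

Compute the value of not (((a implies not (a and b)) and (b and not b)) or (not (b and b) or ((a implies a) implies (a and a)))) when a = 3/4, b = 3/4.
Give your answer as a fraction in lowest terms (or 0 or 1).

1/4

a and b = 3/4 and 3/4 = 3/4
not (a and b) = not 3/4 = 1/4
a implies not (a and b) = 3/4 implies 1/4 = 1/2
not b = not 3/4 = 1/4
b and not b = 3/4 and 1/4 = 1/4
(a implies not (a and b)) and (b and not b) = 1/2 and 1/4 = 1/4
b and b = 3/4 and 3/4 = 3/4
not (b and b) = not 3/4 = 1/4
a implies a = 3/4 implies 3/4 = 1
a and a = 3/4 and 3/4 = 3/4
(a implies a) implies (a and a) = 1 implies 3/4 = 3/4
not (b and b) or ((a implies a) implies (a and a)) = 1/4 or 3/4 = 3/4
((a implies not (a and b)) and (b and not b)) or (not (b and b) or ((a implies a) implies (a and a))) = 1/4 or 3/4 = 3/4
not (((a implies not (a and b)) and (b and not b)) or (not (b and b) or ((a implies a) implies (a and a)))) = not 3/4 = 1/4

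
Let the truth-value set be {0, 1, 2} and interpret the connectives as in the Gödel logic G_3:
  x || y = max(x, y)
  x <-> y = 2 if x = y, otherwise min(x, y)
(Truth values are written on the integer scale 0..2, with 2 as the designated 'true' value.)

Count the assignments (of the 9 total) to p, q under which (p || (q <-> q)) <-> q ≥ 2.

p = 0, q = 0 ↦ 0  <
p = 0, q = 1 ↦ 1  <
p = 0, q = 2 ↦ 2  ≥
p = 1, q = 0 ↦ 0  <
p = 1, q = 1 ↦ 1  <
p = 1, q = 2 ↦ 2  ≥
p = 2, q = 0 ↦ 0  <
p = 2, q = 1 ↦ 1  <
p = 2, q = 2 ↦ 2  ≥
So 3 of the 9 assignments meet the threshold.

3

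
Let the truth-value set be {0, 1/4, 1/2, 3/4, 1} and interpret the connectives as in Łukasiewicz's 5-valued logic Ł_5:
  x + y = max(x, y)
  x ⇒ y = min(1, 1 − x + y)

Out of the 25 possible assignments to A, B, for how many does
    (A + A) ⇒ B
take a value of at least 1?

15

value 1: 15 assignments (counts)
value 3/4: 4 assignments
value 1/2: 3 assignments
value 1/4: 2 assignments
value 0: 1 assignment
So 15 of the 25 assignments meet the threshold.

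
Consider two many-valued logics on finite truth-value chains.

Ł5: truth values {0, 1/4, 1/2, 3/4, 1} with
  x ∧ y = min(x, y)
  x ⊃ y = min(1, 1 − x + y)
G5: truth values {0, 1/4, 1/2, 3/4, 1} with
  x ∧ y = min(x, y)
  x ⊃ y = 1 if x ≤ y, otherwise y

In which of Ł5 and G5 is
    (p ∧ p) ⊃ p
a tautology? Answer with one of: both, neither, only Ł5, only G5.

both

In Ł5: every assignment gives 1 — tautology.
In G5: every assignment gives 1 — tautology.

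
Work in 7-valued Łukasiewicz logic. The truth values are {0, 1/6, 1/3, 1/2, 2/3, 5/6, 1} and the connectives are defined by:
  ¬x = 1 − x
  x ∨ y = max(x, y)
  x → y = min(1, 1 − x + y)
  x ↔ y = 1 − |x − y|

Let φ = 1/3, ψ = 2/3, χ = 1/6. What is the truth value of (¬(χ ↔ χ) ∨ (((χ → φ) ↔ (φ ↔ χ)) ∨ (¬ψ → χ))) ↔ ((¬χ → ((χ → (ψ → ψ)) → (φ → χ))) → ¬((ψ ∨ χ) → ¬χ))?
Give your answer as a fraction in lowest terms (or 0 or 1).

1/6

χ ↔ χ = 1/6 ↔ 1/6 = 1
¬(χ ↔ χ) = ¬1 = 0
χ → φ = 1/6 → 1/3 = 1
φ ↔ χ = 1/3 ↔ 1/6 = 5/6
(χ → φ) ↔ (φ ↔ χ) = 1 ↔ 5/6 = 5/6
¬ψ = ¬2/3 = 1/3
¬ψ → χ = 1/3 → 1/6 = 5/6
((χ → φ) ↔ (φ ↔ χ)) ∨ (¬ψ → χ) = 5/6 ∨ 5/6 = 5/6
¬(χ ↔ χ) ∨ (((χ → φ) ↔ (φ ↔ χ)) ∨ (¬ψ → χ)) = 0 ∨ 5/6 = 5/6
¬χ = ¬1/6 = 5/6
ψ → ψ = 2/3 → 2/3 = 1
χ → (ψ → ψ) = 1/6 → 1 = 1
φ → χ = 1/3 → 1/6 = 5/6
(χ → (ψ → ψ)) → (φ → χ) = 1 → 5/6 = 5/6
¬χ → ((χ → (ψ → ψ)) → (φ → χ)) = 5/6 → 5/6 = 1
ψ ∨ χ = 2/3 ∨ 1/6 = 2/3
¬χ = ¬1/6 = 5/6
(ψ ∨ χ) → ¬χ = 2/3 → 5/6 = 1
¬((ψ ∨ χ) → ¬χ) = ¬1 = 0
(¬χ → ((χ → (ψ → ψ)) → (φ → χ))) → ¬((ψ ∨ χ) → ¬χ) = 1 → 0 = 0
(¬(χ ↔ χ) ∨ (((χ → φ) ↔ (φ ↔ χ)) ∨ (¬ψ → χ))) ↔ ((¬χ → ((χ → (ψ → ψ)) → (φ → χ))) → ¬((ψ ∨ χ) → ¬χ)) = 5/6 ↔ 0 = 1/6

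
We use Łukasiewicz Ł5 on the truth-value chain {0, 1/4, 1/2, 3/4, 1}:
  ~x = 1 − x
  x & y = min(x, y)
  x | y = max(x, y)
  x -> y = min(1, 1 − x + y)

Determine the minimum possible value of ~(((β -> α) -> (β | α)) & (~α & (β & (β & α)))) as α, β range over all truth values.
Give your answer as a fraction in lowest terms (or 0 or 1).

1/2

Take α = 1/2, β = 1/2:
β -> α = 1/2 -> 1/2 = 1
β | α = 1/2 | 1/2 = 1/2
(β -> α) -> (β | α) = 1 -> 1/2 = 1/2
~α = ~1/2 = 1/2
β & α = 1/2 & 1/2 = 1/2
β & (β & α) = 1/2 & 1/2 = 1/2
~α & (β & (β & α)) = 1/2 & 1/2 = 1/2
((β -> α) -> (β | α)) & (~α & (β & (β & α))) = 1/2 & 1/2 = 1/2
~(((β -> α) -> (β | α)) & (~α & (β & (β & α)))) = ~1/2 = 1/2
No assignment yields a value below 1/2, so this is the minimum.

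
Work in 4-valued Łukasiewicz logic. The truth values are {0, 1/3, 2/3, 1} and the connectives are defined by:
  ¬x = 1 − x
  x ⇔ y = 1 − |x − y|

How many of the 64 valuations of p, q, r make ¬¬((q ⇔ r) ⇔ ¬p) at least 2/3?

value 1: 16 assignments (counts)
value 2/3: 26 assignments (counts)
value 1/3: 16 assignments
value 0: 6 assignments
So 42 of the 64 assignments meet the threshold.

42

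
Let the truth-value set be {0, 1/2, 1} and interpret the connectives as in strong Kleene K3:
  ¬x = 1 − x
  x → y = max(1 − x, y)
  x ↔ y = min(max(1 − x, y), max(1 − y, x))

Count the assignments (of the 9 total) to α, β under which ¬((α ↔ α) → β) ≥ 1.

2

α = 0, β = 0 ↦ 1  ≥
α = 0, β = 1/2 ↦ 1/2  <
α = 0, β = 1 ↦ 0  <
α = 1/2, β = 0 ↦ 1/2  <
α = 1/2, β = 1/2 ↦ 1/2  <
α = 1/2, β = 1 ↦ 0  <
α = 1, β = 0 ↦ 1  ≥
α = 1, β = 1/2 ↦ 1/2  <
α = 1, β = 1 ↦ 0  <
So 2 of the 9 assignments meet the threshold.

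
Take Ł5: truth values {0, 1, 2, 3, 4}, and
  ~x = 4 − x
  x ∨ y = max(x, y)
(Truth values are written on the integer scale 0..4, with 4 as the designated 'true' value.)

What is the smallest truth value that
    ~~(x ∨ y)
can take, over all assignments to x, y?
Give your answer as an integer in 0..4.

Take x = 0, y = 0:
x ∨ y = 0 ∨ 0 = 0
~(x ∨ y) = ~0 = 4
~~(x ∨ y) = ~4 = 0
No assignment yields a value below 0, so this is the minimum.

0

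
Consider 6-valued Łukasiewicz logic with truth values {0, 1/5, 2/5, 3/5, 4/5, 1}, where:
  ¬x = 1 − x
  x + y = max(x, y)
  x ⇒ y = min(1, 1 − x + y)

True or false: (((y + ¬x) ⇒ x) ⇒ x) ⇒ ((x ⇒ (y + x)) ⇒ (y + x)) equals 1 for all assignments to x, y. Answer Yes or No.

Counterexample: take x = 0, y = 0.
¬x = ¬0 = 1
y + ¬x = 0 + 1 = 1
(y + ¬x) ⇒ x = 1 ⇒ 0 = 0
((y + ¬x) ⇒ x) ⇒ x = 0 ⇒ 0 = 1
y + x = 0 + 0 = 0
x ⇒ (y + x) = 0 ⇒ 0 = 1
y + x = 0 + 0 = 0
(x ⇒ (y + x)) ⇒ (y + x) = 1 ⇒ 0 = 0
(((y + ¬x) ⇒ x) ⇒ x) ⇒ ((x ⇒ (y + x)) ⇒ (y + x)) = 1 ⇒ 0 = 0
This gives 0 ≠ 1.

No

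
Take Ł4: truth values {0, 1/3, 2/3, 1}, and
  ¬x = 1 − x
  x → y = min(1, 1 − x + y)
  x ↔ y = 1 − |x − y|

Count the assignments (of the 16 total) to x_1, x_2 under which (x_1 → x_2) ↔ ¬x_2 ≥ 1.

2

x_1 = 0, x_2 = 0 ↦ 1  ≥
x_1 = 0, x_2 = 1/3 ↦ 2/3  <
x_1 = 0, x_2 = 2/3 ↦ 1/3  <
x_1 = 0, x_2 = 1 ↦ 0  <
x_1 = 1/3, x_2 = 0 ↦ 2/3  <
x_1 = 1/3, x_2 = 1/3 ↦ 2/3  <
x_1 = 1/3, x_2 = 2/3 ↦ 1/3  <
x_1 = 1/3, x_2 = 1 ↦ 0  <
x_1 = 2/3, x_2 = 0 ↦ 1/3  <
x_1 = 2/3, x_2 = 1/3 ↦ 1  ≥
x_1 = 2/3, x_2 = 2/3 ↦ 1/3  <
x_1 = 2/3, x_2 = 1 ↦ 0  <
x_1 = 1, x_2 = 0 ↦ 0  <
x_1 = 1, x_2 = 1/3 ↦ 2/3  <
x_1 = 1, x_2 = 2/3 ↦ 2/3  <
x_1 = 1, x_2 = 1 ↦ 0  <
So 2 of the 16 assignments meet the threshold.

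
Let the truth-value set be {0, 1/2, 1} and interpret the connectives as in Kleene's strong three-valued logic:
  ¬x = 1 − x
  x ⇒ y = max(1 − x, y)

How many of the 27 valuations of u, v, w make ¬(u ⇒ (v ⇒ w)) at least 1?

1

value 1: 1 assignment (counts)
value 1/2: 7 assignments
value 0: 19 assignments
So 1 of the 27 assignments meets the threshold.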